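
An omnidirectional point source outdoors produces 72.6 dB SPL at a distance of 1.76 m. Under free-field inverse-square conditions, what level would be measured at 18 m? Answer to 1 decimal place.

52.4 dB SPL

Free-field point source: level drops by 20·log₁₀ of the distance ratio.
ΔL = −20·log₁₀(18/1.76) = -20.20 dB, so L₂ = 72.6 + (-20.20) = 52.4 dB SPL.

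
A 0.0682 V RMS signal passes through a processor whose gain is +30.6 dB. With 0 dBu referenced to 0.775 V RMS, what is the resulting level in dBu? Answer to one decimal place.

Input level: 20·log₁₀(0.0682/0.775) = -21.11 dBu.
Output: -21.11 + 30.6 = +9.5 dBu.

+9.5 dBu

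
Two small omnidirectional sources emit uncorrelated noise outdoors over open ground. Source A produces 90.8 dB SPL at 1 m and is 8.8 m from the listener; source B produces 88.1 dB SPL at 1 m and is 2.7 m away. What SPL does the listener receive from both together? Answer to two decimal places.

80.17 dB SPL

At the listener: L_A = 90.8 − 20·log₁₀(8.8) = 71.910 dB; L_B = 88.1 − 20·log₁₀(2.7) = 79.473 dB.
Combined: 10·log₁₀(10^(71.910/10)+10^(79.473/10)) = 80.17 dB SPL.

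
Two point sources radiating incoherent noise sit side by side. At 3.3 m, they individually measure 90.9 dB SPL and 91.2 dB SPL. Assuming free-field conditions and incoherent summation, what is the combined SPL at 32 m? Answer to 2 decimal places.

Combined at 3.3 m: 10·log₁₀(10^(90.9/10)+10^(91.2/10)) = 94.063 dB SPL.
Then apply −20·log₁₀(32/3.3) = -19.733 dB → 74.33 dB SPL.

74.33 dB SPL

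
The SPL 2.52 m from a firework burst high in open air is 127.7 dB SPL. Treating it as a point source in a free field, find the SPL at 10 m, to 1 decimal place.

Free-field point source: level drops by 20·log₁₀ of the distance ratio.
ΔL = −20·log₁₀(10/2.52) = -11.97 dB, so L₂ = 127.7 + (-11.97) = 115.7 dB SPL.

115.7 dB SPL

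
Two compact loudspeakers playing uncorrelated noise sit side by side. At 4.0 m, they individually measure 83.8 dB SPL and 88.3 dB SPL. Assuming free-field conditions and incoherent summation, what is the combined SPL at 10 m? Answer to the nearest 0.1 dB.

81.7 dB SPL

Combined at 4.0 m: 10·log₁₀(10^(83.8/10)+10^(88.3/10)) = 89.62 dB SPL.
Then apply −20·log₁₀(10/4.0) = -7.96 dB → 81.7 dB SPL.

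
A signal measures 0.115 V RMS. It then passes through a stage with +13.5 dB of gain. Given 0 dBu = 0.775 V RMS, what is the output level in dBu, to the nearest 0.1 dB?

-3.1 dBu

Input level: 20·log₁₀(0.115/0.775) = -16.57 dBu.
Output: -16.57 + 13.5 = -3.1 dBu.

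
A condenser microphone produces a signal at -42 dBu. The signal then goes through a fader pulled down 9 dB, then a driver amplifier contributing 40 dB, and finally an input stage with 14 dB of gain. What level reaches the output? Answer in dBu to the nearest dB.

+3 dBu

In dB, series stages simply add:
-42 − 9 + 40 + 14 = +3 dBu.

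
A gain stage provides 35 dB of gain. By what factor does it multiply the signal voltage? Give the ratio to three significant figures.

Voltage ratio = 10^(dB/20).
10^(35/20) = 10^(1.750) = 56.2.

56.2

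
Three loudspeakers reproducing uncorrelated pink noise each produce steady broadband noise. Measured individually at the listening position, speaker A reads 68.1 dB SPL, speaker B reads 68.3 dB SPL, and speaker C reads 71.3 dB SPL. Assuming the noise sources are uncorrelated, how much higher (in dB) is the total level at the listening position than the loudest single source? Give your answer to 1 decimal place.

3.0 dB

Add the sources as powers (linear), then convert back to dB:
L_total = 10·log₁₀(10^(68.1/10) + 10^(68.3/10) + 10^(71.3/10)) = 74.27 dB SPL.
Excess over the loudest (71.3 dB): 74.27 − 71.3 = 3.0 dB.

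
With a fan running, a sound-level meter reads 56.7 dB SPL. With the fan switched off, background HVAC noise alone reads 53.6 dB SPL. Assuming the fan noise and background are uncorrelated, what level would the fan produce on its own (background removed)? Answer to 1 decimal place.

Remove the background by subtracting linear intensities:
L_src = 10·log₁₀(10^(56.7/10) − 10^(53.6/10)) = 10·log₁₀(238600) = 53.8 dB SPL.

53.8 dB SPL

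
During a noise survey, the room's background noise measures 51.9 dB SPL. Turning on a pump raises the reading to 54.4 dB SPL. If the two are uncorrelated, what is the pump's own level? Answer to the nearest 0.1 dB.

50.8 dB SPL

Background correction is a power subtraction:
L_src = 10·log₁₀(10^(54.4/10) − 10^(51.9/10)) = 10·log₁₀(120500) = 50.8 dB SPL.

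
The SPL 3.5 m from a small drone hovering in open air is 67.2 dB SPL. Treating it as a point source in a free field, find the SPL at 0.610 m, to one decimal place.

82.4 dB SPL

For a point source in a free field, ΔL = −20·log₁₀(d₂/d₁).
ΔL = −20·log₁₀(0.610/3.5) = 15.17 dB, so L₂ = 67.2 + (15.17) = 82.4 dB SPL.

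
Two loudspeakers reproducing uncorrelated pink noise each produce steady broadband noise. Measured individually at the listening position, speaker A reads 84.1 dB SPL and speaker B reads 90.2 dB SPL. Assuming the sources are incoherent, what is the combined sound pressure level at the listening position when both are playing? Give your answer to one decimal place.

91.2 dB SPL

Uncorrelated sources add in intensity (power), not in dB.
L_total = 10·log₁₀(10^(84.1/10) + 10^(90.2/10)) = 10·log₁₀(1304000000) = 91.2 dB SPL.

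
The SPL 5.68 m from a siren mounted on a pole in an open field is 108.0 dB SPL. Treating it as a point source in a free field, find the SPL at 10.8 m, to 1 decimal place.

102.4 dB SPL

Inverse-square spreading gives ΔL = −20·log₁₀(d₂/d₁).
ΔL = −20·log₁₀(10.8/5.68) = -5.58 dB, so L₂ = 108.0 + (-5.58) = 102.4 dB SPL.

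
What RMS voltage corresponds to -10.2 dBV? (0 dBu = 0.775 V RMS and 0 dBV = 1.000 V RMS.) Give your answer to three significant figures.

V = 1.000 V × 10^(-10.2/20).
= 1.000 × 0.3090 = 0.309 V.

0.309 V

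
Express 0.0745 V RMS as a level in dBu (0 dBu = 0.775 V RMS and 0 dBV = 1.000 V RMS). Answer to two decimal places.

-20.34 dBu

dBu = 20·log₁₀(V / 0.775 V).
20·log₁₀(0.0745/0.775) = -20.34 dBu.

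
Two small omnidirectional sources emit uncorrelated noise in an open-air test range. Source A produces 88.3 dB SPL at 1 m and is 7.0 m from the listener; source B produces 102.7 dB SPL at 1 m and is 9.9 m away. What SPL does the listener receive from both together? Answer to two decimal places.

At the listener: L_A = 88.3 − 20·log₁₀(7.0) = 71.398 dB; L_B = 102.7 − 20·log₁₀(9.9) = 82.787 dB.
Combined: 10·log₁₀(10^(71.398/10)+10^(82.787/10)) = 83.09 dB SPL.

83.09 dB SPL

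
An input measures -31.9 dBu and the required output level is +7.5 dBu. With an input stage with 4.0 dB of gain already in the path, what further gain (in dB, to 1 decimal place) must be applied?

The required make-up gain is the shortfall in the dB sum.
G = +7.5 − (-31.9) − 4.0 = 35.4 dB.

35.4 dB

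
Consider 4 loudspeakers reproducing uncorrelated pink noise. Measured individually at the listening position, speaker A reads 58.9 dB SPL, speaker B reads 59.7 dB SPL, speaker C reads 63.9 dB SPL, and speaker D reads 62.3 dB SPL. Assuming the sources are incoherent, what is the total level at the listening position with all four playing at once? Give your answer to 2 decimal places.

67.68 dB SPL

Add the sources as powers (linear), then convert back to dB:
L_total = 10·log₁₀(10^(58.9/10) + 10^(59.7/10) + 10^(63.9/10) + 10^(62.3/10)) = 10·log₁₀(5862000) = 67.68 dB SPL.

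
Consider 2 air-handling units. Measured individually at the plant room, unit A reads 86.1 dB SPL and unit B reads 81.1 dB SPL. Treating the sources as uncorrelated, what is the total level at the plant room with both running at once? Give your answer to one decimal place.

Add the sources as powers (linear), then convert back to dB:
L_total = 10·log₁₀(10^(86.1/10) + 10^(81.1/10)) = 10·log₁₀(536200000) = 87.3 dB SPL.

87.3 dB SPL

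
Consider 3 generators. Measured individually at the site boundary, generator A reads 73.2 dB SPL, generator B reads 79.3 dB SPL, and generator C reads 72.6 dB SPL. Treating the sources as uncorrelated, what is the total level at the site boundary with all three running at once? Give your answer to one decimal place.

80.9 dB SPL

Incoherent sources sum as intensities:
L_total = 10·log₁₀(10^(73.2/10) + 10^(79.3/10) + 10^(72.6/10)) = 10·log₁₀(124200000) = 80.9 dB SPL.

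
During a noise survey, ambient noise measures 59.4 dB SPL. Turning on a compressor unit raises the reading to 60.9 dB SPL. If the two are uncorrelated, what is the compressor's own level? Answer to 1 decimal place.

Background correction is a power subtraction:
L_src = 10·log₁₀(10^(60.9/10) − 10^(59.4/10)) = 10·log₁₀(359300) = 55.6 dB SPL.

55.6 dB SPL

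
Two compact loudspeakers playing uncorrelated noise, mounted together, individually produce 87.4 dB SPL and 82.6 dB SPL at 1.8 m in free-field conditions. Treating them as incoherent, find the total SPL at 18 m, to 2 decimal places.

Combined at 1.8 m: 10·log₁₀(10^(87.4/10)+10^(82.6/10)) = 88.642 dB SPL.
Then apply −20·log₁₀(18/1.8) = -20.000 dB → 68.64 dB SPL.

68.64 dB SPL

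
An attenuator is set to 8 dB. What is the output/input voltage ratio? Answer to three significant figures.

Voltage ratio = 10^(dB/20).
10^(-8/20) = 10^(-0.4000) = 0.398.

0.398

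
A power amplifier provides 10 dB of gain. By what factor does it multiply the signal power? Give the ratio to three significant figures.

10.0

Power ratio = 10^(dB/10).
10^(10/10) = 10^(1.000) = 10.0.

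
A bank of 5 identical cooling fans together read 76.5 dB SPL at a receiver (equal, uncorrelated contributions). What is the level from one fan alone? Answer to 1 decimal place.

5 equal incoherent sources add 10·log₁₀(5) = 6.99 dB over one source.
L_one = 76.5 − 6.99 = 69.5 dB SPL.

69.5 dB SPL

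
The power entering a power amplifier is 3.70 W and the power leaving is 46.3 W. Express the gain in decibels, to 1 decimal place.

Power is a power quantity, so gain = 10·log₁₀(P_out/P_in).
10·log₁₀(46.3/3.70) = 10·log₁₀(12.51) = 11.0 dB.

11.0 dB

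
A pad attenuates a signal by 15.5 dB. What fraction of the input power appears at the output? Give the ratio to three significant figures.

0.0282

Power ratio = 10^(dB/10).
10^(-15.5/10) = 10^(-1.550) = 0.0282.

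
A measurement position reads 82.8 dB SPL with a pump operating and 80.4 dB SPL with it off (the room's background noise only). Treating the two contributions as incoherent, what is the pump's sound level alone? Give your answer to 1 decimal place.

Remove the background by subtracting linear intensities:
L_src = 10·log₁₀(10^(82.8/10) − 10^(80.4/10)) = 10·log₁₀(80900000) = 79.1 dB SPL.

79.1 dB SPL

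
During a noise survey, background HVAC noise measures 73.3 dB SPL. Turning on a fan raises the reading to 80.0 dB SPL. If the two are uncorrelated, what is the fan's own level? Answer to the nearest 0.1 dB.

79.0 dB SPL

Background correction is a power subtraction:
L_src = 10·log₁₀(10^(80.0/10) − 10^(73.3/10)) = 10·log₁₀(78620000) = 79.0 dB SPL.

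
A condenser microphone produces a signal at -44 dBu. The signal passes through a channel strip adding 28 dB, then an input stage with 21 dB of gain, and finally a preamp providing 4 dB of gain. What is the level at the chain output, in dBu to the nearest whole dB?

+9 dBu

In dB, series stages simply add:
-44 + 28 + 21 + 4 = +9 dBu.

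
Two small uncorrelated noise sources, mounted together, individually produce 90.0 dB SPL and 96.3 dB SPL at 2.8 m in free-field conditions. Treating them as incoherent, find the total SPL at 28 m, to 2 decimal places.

77.21 dB SPL

Combined at 2.8 m: 10·log₁₀(10^(90.0/10)+10^(96.3/10)) = 97.215 dB SPL.
Then apply −20·log₁₀(28/2.8) = -20.000 dB → 77.21 dB SPL.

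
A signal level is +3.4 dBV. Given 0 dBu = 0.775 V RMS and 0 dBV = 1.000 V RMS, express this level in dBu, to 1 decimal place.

+5.6 dBu

The offset between the scales is 20·log₁₀(0.775/1.000) = −2.214 dB.
So dBu = +3.4 + 2.214 = +5.6 dBu.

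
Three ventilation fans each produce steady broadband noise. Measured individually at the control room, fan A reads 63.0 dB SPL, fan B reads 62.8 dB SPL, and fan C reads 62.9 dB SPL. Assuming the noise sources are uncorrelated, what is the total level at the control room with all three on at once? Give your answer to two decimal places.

Incoherent sources sum as intensities:
L_total = 10·log₁₀(10^(63.0/10) + 10^(62.8/10) + 10^(62.9/10)) = 10·log₁₀(5851000) = 67.67 dB SPL.

67.67 dB SPL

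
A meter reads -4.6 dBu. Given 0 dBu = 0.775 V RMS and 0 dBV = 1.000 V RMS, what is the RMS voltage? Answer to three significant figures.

0.456 V

V = 0.775 V × 10^(-4.6/20).
= 0.775 × 0.5888 = 0.456 V.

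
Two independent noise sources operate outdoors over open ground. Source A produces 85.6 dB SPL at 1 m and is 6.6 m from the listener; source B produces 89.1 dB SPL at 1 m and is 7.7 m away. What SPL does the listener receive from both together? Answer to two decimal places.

73.43 dB SPL

At the listener: L_A = 85.6 − 20·log₁₀(6.6) = 69.209 dB; L_B = 89.1 − 20·log₁₀(7.7) = 71.370 dB.
Combined: 10·log₁₀(10^(69.209/10)+10^(71.370/10)) = 73.43 dB SPL.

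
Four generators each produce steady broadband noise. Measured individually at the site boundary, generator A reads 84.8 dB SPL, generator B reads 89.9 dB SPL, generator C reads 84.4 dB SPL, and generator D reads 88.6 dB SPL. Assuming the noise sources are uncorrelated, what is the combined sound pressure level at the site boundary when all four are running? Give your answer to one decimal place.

93.6 dB SPL

Incoherent sources sum as intensities:
L_total = 10·log₁₀(10^(84.8/10) + 10^(89.9/10) + 10^(84.4/10) + 10^(88.6/10)) = 10·log₁₀(2279000000) = 93.6 dB SPL.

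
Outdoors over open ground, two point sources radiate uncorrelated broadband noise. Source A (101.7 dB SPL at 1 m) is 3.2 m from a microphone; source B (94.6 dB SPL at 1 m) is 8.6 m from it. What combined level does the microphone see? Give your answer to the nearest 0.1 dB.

At the listener: L_A = 101.7 − 20·log₁₀(3.2) = 91.60 dB; L_B = 94.6 − 20·log₁₀(8.6) = 75.91 dB.
Combined: 10·log₁₀(10^(91.60/10)+10^(75.91/10)) = 91.7 dB SPL.

91.7 dB SPL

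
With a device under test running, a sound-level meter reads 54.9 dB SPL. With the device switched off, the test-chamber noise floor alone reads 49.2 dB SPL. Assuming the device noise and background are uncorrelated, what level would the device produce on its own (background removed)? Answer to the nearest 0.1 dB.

Background correction is a power subtraction:
L_src = 10·log₁₀(10^(54.9/10) − 10^(49.2/10)) = 10·log₁₀(225900) = 53.5 dB SPL.

53.5 dB SPL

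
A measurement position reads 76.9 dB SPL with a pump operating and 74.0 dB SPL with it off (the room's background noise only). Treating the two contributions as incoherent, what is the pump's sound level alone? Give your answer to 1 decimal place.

73.8 dB SPL

Background correction is a power subtraction:
L_src = 10·log₁₀(10^(76.9/10) − 10^(74.0/10)) = 10·log₁₀(23860000) = 73.8 dB SPL.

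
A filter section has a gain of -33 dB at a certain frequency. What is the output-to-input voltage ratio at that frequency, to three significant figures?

0.0224

Voltage ratio = 10^(dB/20).
10^(-33/20) = 10^(-1.650) = 0.0224.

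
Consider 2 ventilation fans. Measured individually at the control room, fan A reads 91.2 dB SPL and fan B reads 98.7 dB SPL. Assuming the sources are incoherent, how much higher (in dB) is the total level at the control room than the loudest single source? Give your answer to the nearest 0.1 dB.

0.7 dB

Add the sources as powers (linear), then convert back to dB:
L_total = 10·log₁₀(10^(91.2/10) + 10^(98.7/10)) = 99.41 dB SPL.
Excess over the loudest (98.7 dB): 99.41 − 98.7 = 0.7 dB.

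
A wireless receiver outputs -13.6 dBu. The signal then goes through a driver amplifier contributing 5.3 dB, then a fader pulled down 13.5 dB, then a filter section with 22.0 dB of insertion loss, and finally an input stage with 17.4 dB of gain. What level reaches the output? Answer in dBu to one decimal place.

In dB, series stages simply add:
-13.6 + 5.3 − 13.5 − 22.0 + 17.4 = -26.4 dBu.

-26.4 dBu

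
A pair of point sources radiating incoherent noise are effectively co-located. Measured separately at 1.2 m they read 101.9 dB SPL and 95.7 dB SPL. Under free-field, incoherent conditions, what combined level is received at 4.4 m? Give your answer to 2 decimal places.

91.55 dB SPL

Combined at 1.2 m: 10·log₁₀(10^(101.9/10)+10^(95.7/10)) = 102.834 dB SPL.
Then apply −20·log₁₀(4.4/1.2) = -11.285 dB → 91.55 dB SPL.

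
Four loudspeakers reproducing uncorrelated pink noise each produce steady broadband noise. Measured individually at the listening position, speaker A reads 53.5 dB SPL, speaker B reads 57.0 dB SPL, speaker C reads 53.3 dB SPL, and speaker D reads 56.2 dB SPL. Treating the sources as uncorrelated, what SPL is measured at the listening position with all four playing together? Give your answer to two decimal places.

61.32 dB SPL

Add the sources as powers (linear), then convert back to dB:
L_total = 10·log₁₀(10^(53.5/10) + 10^(57.0/10) + 10^(53.3/10) + 10^(56.2/10)) = 10·log₁₀(1356000) = 61.32 dB SPL.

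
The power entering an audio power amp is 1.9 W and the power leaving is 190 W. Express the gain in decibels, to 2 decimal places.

20.00 dB

For a power ratio, dB = 10·log₁₀(P₂/P₁).
10·log₁₀(190/1.9) = 10·log₁₀(100.0) = 20.00 dB.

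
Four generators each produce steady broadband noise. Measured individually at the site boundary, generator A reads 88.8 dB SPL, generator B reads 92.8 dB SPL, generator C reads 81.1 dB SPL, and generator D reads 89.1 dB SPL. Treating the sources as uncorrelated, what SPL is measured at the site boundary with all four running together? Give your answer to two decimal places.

Incoherent sources sum as intensities:
L_total = 10·log₁₀(10^(88.8/10) + 10^(92.8/10) + 10^(81.1/10) + 10^(89.1/10)) = 10·log₁₀(3606000000) = 95.57 dB SPL.

95.57 dB SPL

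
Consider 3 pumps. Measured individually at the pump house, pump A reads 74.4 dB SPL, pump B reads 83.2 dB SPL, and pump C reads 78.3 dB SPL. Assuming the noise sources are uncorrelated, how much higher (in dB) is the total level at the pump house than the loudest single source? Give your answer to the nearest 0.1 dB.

1.6 dB

Add the sources as powers (linear), then convert back to dB:
L_total = 10·log₁₀(10^(74.4/10) + 10^(83.2/10) + 10^(78.3/10)) = 84.83 dB SPL.
Excess over the loudest (83.2 dB): 84.83 − 83.2 = 1.6 dB.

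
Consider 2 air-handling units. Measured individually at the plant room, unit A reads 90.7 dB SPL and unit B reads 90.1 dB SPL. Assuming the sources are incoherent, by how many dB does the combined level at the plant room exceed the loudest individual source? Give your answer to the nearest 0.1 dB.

Incoherent sources sum as intensities:
L_total = 10·log₁₀(10^(90.7/10) + 10^(90.1/10)) = 93.42 dB SPL.
Excess over the loudest (90.7 dB): 93.42 − 90.7 = 2.7 dB.

2.7 dB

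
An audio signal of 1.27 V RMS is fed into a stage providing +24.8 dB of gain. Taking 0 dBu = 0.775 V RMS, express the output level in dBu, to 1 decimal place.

+29.1 dBu

Input level: 20·log₁₀(1.27/0.775) = 4.29 dBu.
Output: 4.29 + 24.8 = +29.1 dBu.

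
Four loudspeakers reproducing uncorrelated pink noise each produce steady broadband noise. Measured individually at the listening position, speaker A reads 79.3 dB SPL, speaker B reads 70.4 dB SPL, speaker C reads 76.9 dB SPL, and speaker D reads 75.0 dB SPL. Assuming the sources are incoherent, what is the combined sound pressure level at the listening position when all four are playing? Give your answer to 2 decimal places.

82.47 dB SPL

Uncorrelated sources add in intensity (power), not in dB.
L_total = 10·log₁₀(10^(79.3/10) + 10^(70.4/10) + 10^(76.9/10) + 10^(75.0/10)) = 10·log₁₀(176700000) = 82.47 dB SPL.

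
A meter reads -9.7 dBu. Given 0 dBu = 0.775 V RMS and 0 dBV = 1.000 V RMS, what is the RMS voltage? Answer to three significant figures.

V = 0.775 V × 10^(-9.7/20).
= 0.775 × 0.3273 = 0.254 V.

0.254 V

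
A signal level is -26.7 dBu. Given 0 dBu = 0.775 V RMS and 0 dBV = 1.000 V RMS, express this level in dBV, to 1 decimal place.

The offset between the scales is 20·log₁₀(0.775/1.000) = −2.214 dB.
So dBV = -26.7 − 2.214 = -28.9 dBV.

-28.9 dBV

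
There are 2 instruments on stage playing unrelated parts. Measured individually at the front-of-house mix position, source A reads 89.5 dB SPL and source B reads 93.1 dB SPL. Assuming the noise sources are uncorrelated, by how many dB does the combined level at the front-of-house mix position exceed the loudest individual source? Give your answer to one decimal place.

1.6 dB

Add the sources as powers (linear), then convert back to dB:
L_total = 10·log₁₀(10^(89.5/10) + 10^(93.1/10)) = 94.67 dB SPL.
Excess over the loudest (93.1 dB): 94.67 − 93.1 = 1.6 dB.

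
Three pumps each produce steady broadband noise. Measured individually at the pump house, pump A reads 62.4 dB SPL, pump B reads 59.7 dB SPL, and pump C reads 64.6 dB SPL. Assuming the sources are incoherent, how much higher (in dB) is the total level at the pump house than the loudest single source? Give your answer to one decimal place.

Uncorrelated sources add in intensity (power), not in dB.
L_total = 10·log₁₀(10^(62.4/10) + 10^(59.7/10) + 10^(64.6/10)) = 67.45 dB SPL.
Excess over the loudest (64.6 dB): 67.45 − 64.6 = 2.8 dB.

2.8 dB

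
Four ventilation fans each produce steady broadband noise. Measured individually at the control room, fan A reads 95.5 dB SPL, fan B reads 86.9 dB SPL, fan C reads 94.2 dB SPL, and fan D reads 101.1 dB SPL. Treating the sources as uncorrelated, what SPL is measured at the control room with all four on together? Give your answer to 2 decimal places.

Uncorrelated sources add in intensity (power), not in dB.
L_total = 10·log₁₀(10^(95.5/10) + 10^(86.9/10) + 10^(94.2/10) + 10^(101.1/10)) = 10·log₁₀(19551000000) = 102.91 dB SPL.

102.91 dB SPL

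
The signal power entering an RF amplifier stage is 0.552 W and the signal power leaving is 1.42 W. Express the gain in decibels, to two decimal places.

4.10 dB

Power ratio → dB uses the 10·log₁₀ form:
10·log₁₀(1.42/0.552) = 10·log₁₀(2.572) = 4.10 dB.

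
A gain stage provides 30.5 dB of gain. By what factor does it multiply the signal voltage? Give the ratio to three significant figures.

33.5

Voltage ratio = 10^(dB/20).
10^(30.5/20) = 10^(1.525) = 33.5.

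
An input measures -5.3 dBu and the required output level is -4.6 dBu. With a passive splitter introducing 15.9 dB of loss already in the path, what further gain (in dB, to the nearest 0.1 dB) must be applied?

16.6 dB

The required make-up gain is the shortfall in the dB sum.
G = -4.6 − (-5.3) + 15.9 = 16.6 dB.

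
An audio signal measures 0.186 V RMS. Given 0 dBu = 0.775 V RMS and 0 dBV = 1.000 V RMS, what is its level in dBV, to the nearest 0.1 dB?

-14.6 dBV

dBV = 20·log₁₀(V / 1.000 V).
20·log₁₀(0.186/1.000) = -14.6 dBV.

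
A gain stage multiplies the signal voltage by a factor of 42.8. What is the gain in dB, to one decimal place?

Voltage ratio → dB uses the 20·log₁₀ form:
20·log₁₀(42.8) = 32.6 dB.

32.6 dB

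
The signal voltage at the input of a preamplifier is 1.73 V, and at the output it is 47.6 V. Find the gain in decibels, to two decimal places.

Voltage is an amplitude quantity, so gain = 20·log₁₀(V_out/V_in).
20·log₁₀(47.6/1.73) = 20·log₁₀(27.51) = 28.79 dB.

28.79 dB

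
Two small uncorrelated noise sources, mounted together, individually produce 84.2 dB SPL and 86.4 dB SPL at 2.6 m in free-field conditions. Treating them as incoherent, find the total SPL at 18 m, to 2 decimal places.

71.64 dB SPL

Combined at 2.6 m: 10·log₁₀(10^(84.2/10)+10^(86.4/10)) = 88.448 dB SPL.
Then apply −20·log₁₀(18/2.6) = -16.806 dB → 71.64 dB SPL.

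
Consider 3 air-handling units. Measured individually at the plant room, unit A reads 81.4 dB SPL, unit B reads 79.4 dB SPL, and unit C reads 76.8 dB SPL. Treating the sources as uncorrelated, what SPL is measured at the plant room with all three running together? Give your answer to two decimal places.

Incoherent sources sum as intensities:
L_total = 10·log₁₀(10^(81.4/10) + 10^(79.4/10) + 10^(76.8/10)) = 10·log₁₀(273000000) = 84.36 dB SPL.

84.36 dB SPL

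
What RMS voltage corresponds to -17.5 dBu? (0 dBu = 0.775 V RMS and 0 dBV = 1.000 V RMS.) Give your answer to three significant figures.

V = 0.775 V × 10^(-17.5/20).
= 0.775 × 0.1334 = 0.103 V.

0.103 V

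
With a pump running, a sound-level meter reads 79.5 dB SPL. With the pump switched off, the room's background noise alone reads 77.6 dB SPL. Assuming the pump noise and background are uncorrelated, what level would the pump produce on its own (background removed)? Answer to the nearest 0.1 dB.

Subtract intensities: L_src = 10·log₁₀(10^(L_total/10) − 10^(L_bg/10)).
L_src = 10·log₁₀(10^(79.5/10) − 10^(77.6/10)) = 10·log₁₀(31580000) = 75.0 dB SPL.

75.0 dB SPL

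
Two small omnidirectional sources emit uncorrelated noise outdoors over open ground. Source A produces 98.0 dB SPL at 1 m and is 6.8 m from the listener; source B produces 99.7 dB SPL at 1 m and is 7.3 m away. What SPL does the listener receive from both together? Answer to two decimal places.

84.94 dB SPL

At the listener: L_A = 98.0 − 20·log₁₀(6.8) = 81.350 dB; L_B = 99.7 − 20·log₁₀(7.3) = 82.434 dB.
Combined: 10·log₁₀(10^(81.350/10)+10^(82.434/10)) = 84.94 dB SPL.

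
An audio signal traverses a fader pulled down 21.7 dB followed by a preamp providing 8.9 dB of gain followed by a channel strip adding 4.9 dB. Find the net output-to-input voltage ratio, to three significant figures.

Net gain = (−21.7) + 8.9 + 4.9 = -7.9 dB.
Voltage ratio = 10^(-7.9/20) = 0.403.

0.403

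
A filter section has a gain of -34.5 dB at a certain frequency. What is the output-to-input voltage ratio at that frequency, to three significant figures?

0.0188

Voltage ratio = 10^(dB/20).
10^(-34.5/20) = 10^(-1.725) = 0.0188.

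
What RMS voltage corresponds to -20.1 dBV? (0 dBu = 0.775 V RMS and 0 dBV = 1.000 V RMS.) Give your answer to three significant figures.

0.0989 V

V = 1.000 V × 10^(-20.1/20).
= 1.000 × 0.09886 = 0.0989 V.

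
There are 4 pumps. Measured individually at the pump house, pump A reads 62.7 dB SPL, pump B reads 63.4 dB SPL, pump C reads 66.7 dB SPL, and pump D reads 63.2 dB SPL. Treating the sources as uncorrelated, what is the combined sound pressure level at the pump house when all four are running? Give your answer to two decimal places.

70.34 dB SPL

Add the sources as powers (linear), then convert back to dB:
L_total = 10·log₁₀(10^(62.7/10) + 10^(63.4/10) + 10^(66.7/10) + 10^(63.2/10)) = 10·log₁₀(10820000) = 70.34 dB SPL.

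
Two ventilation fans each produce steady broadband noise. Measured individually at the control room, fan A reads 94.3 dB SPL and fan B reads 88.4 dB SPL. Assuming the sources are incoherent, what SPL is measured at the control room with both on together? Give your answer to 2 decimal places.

95.29 dB SPL

Uncorrelated sources add in intensity (power), not in dB.
L_total = 10·log₁₀(10^(94.3/10) + 10^(88.4/10)) = 10·log₁₀(3383000000) = 95.29 dB SPL.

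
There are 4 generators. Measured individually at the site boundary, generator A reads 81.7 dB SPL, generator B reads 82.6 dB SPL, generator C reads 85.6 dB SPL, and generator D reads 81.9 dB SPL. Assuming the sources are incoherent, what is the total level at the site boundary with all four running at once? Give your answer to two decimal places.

Uncorrelated sources add in intensity (power), not in dB.
L_total = 10·log₁₀(10^(81.7/10) + 10^(82.6/10) + 10^(85.6/10) + 10^(81.9/10)) = 10·log₁₀(847800000) = 89.28 dB SPL.

89.28 dB SPL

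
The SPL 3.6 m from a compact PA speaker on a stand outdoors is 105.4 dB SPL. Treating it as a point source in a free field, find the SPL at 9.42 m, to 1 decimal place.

97.0 dB SPL

Inverse-square spreading gives ΔL = −20·log₁₀(d₂/d₁).
ΔL = −20·log₁₀(9.42/3.6) = -8.35 dB, so L₂ = 105.4 + (-8.35) = 97.0 dB SPL.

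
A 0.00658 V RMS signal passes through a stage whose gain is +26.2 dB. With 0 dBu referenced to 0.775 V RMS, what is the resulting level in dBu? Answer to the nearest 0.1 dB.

Input level: 20·log₁₀(0.00658/0.775) = -41.42 dBu.
Output: -41.42 + 26.2 = -15.2 dBu.

-15.2 dBu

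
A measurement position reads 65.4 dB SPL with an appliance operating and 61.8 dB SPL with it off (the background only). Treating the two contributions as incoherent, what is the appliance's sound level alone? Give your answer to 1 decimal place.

62.9 dB SPL

Remove the background by subtracting linear intensities:
L_src = 10·log₁₀(10^(65.4/10) − 10^(61.8/10)) = 10·log₁₀(1954000) = 62.9 dB SPL.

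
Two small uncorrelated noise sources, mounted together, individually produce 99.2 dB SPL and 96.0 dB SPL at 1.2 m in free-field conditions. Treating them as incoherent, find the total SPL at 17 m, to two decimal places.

77.87 dB SPL

Combined at 1.2 m: 10·log₁₀(10^(99.2/10)+10^(96.0/10)) = 100.899 dB SPL.
Then apply −20·log₁₀(17/1.2) = -23.025 dB → 77.87 dB SPL.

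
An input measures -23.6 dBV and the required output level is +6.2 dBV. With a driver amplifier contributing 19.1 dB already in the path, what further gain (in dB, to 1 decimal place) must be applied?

The required make-up gain is the shortfall in the dB sum.
G = +6.2 − (-23.6) − 19.1 = 10.7 dB.

10.7 dB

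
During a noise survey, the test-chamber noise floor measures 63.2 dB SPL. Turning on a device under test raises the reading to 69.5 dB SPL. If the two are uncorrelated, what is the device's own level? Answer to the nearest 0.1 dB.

Background correction is a power subtraction:
L_src = 10·log₁₀(10^(69.5/10) − 10^(63.2/10)) = 10·log₁₀(6823000) = 68.3 dB SPL.

68.3 dB SPL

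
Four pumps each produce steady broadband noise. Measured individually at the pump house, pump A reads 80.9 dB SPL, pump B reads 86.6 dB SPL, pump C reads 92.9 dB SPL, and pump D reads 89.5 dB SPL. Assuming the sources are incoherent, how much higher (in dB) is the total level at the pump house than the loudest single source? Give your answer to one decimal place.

Incoherent sources sum as intensities:
L_total = 10·log₁₀(10^(80.9/10) + 10^(86.6/10) + 10^(92.9/10) + 10^(89.5/10)) = 95.34 dB SPL.
Excess over the loudest (92.9 dB): 95.34 − 92.9 = 2.4 dB.

2.4 dB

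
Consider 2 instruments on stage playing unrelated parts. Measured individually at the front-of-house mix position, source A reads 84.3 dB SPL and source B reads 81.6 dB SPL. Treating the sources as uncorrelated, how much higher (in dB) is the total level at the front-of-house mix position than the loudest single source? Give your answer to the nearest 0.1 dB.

1.9 dB

Uncorrelated sources add in intensity (power), not in dB.
L_total = 10·log₁₀(10^(84.3/10) + 10^(81.6/10)) = 86.17 dB SPL.
Excess over the loudest (84.3 dB): 86.17 − 84.3 = 1.9 dB.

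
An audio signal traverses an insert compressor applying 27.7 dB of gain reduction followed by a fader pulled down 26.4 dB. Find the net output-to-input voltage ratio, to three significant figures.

0.00197

Net gain = (−27.7) + (−26.4) = -54.1 dB.
Voltage ratio = 10^(-54.1/20) = 0.00197.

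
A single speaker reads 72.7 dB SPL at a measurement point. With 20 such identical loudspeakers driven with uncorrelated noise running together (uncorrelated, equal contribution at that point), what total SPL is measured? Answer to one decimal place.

20 equal incoherent sources raise the level by 10·log₁₀(20) = 13.01 dB.
L_total = 72.7 + 13.01 = 85.7 dB SPL.

85.7 dB SPL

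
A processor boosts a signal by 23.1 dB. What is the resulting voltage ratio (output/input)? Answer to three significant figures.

14.3

Voltage ratio = 10^(dB/20).
10^(23.1/20) = 10^(1.155) = 14.3.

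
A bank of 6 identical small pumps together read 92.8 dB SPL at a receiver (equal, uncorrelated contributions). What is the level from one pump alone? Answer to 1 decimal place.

85.0 dB SPL

6 equal incoherent sources add 10·log₁₀(6) = 7.78 dB over one source.
L_one = 92.8 − 7.78 = 85.0 dB SPL.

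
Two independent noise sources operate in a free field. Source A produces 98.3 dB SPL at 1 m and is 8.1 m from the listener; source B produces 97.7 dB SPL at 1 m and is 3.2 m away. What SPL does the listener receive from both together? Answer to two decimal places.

88.31 dB SPL

At the listener: L_A = 98.3 − 20·log₁₀(8.1) = 80.130 dB; L_B = 97.7 − 20·log₁₀(3.2) = 87.597 dB.
Combined: 10·log₁₀(10^(80.130/10)+10^(87.597/10)) = 88.31 dB SPL.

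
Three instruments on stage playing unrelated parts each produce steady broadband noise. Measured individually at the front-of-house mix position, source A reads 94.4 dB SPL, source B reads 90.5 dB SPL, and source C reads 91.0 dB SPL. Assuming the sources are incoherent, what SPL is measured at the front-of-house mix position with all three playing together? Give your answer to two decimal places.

97.11 dB SPL

Incoherent sources sum as intensities:
L_total = 10·log₁₀(10^(94.4/10) + 10^(90.5/10) + 10^(91.0/10)) = 10·log₁₀(5135000000) = 97.11 dB SPL.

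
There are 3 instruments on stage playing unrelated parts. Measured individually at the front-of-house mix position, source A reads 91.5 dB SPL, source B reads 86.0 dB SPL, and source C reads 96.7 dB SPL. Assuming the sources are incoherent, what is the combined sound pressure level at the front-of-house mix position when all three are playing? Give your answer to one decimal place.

98.1 dB SPL

Incoherent sources sum as intensities:
L_total = 10·log₁₀(10^(91.5/10) + 10^(86.0/10) + 10^(96.7/10)) = 10·log₁₀(6488000000) = 98.1 dB SPL.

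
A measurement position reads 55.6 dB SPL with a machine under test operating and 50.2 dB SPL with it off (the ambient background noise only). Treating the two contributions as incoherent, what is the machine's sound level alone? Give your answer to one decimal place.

Remove the background by subtracting linear intensities:
L_src = 10·log₁₀(10^(55.6/10) − 10^(50.2/10)) = 10·log₁₀(258400) = 54.1 dB SPL.

54.1 dB SPL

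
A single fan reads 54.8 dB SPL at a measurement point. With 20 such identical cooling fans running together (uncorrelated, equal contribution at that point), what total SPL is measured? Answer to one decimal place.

67.8 dB SPL

20 equal incoherent sources raise the level by 10·log₁₀(20) = 13.01 dB.
L_total = 54.8 + 13.01 = 67.8 dB SPL.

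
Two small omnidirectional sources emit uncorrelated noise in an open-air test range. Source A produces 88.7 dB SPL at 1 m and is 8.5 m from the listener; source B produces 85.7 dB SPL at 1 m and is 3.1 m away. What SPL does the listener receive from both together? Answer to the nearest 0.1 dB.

76.9 dB SPL

At the listener: L_A = 88.7 − 20·log₁₀(8.5) = 70.11 dB; L_B = 85.7 − 20·log₁₀(3.1) = 75.87 dB.
Combined: 10·log₁₀(10^(70.11/10)+10^(75.87/10)) = 76.9 dB SPL.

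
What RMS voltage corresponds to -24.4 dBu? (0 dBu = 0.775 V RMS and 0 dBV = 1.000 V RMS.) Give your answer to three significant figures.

0.0467 V

V = 0.775 V × 10^(-24.4/20).
= 0.775 × 0.06026 = 0.0467 V.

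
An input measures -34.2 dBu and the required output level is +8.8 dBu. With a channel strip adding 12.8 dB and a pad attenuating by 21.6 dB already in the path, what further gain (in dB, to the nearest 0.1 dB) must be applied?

51.8 dB

The required make-up gain is the shortfall in the dB sum.
G = +8.8 − (-34.2) − 12.8 + 21.6 = 51.8 dB.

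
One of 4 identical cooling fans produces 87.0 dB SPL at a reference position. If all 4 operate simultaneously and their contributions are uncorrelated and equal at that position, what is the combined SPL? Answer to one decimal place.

93.0 dB SPL

4 equal incoherent sources raise the level by 10·log₁₀(4) = 6.02 dB.
L_total = 87.0 + 6.02 = 93.0 dB SPL.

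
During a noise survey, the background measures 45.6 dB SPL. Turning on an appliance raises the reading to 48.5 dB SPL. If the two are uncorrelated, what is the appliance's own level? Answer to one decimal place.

Subtract intensities: L_src = 10·log₁₀(10^(L_total/10) − 10^(L_bg/10)).
L_src = 10·log₁₀(10^(48.5/10) − 10^(45.6/10)) = 10·log₁₀(34490) = 45.4 dB SPL.

45.4 dB SPL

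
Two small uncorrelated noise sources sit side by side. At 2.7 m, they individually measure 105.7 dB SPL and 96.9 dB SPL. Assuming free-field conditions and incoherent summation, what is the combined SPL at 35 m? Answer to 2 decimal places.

Combined at 2.7 m: 10·log₁₀(10^(105.7/10)+10^(96.9/10)) = 106.238 dB SPL.
Then apply −20·log₁₀(35/2.7) = -22.254 dB → 83.98 dB SPL.

83.98 dB SPL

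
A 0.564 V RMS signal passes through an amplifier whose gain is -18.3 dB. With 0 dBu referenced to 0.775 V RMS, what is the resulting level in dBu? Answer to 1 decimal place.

Input level: 20·log₁₀(0.564/0.775) = -2.76 dBu.
Output: -2.76 − 18.3 = -21.1 dBu.

-21.1 dBu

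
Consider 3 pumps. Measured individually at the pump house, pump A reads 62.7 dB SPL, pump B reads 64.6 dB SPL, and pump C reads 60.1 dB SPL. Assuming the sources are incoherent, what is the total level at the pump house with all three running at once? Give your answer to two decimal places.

67.61 dB SPL

Incoherent sources sum as intensities:
L_total = 10·log₁₀(10^(62.7/10) + 10^(64.6/10) + 10^(60.1/10)) = 10·log₁₀(5769000) = 67.61 dB SPL.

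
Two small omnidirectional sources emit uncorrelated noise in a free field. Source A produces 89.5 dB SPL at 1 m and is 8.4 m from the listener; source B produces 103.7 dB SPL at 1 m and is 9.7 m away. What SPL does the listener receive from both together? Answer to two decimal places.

84.18 dB SPL

At the listener: L_A = 89.5 − 20·log₁₀(8.4) = 71.014 dB; L_B = 103.7 − 20·log₁₀(9.7) = 83.965 dB.
Combined: 10·log₁₀(10^(71.014/10)+10^(83.965/10)) = 84.18 dB SPL.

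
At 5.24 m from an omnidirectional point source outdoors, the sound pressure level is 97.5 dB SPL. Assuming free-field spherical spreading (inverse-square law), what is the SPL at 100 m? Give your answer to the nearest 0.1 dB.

71.9 dB SPL

Free-field point source: level drops by 20·log₁₀ of the distance ratio.
ΔL = −20·log₁₀(100/5.24) = -25.61 dB, so L₂ = 97.5 + (-25.61) = 71.9 dB SPL.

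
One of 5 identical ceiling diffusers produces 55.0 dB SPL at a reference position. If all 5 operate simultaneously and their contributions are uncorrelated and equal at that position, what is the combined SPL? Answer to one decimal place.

62.0 dB SPL

5 equal incoherent sources raise the level by 10·log₁₀(5) = 6.99 dB.
L_total = 55.0 + 6.99 = 62.0 dB SPL.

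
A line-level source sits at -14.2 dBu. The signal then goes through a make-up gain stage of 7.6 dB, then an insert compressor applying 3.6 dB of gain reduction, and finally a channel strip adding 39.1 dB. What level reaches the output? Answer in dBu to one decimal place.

Gain stages sum in dB:
-14.2 + 7.6 − 3.6 + 39.1 = +28.9 dBu.

+28.9 dBu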